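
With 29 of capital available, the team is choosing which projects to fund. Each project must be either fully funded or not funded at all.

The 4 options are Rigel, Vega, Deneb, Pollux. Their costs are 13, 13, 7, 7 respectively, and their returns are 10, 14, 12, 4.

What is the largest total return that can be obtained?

Allowing fractional choices, the relaxed optimum would be about 32.9, but projects are indivisible.
Vega + Deneb: cost 13 + 7 = 20 ≤ 29, return 14 + 12 = 26.
Vega + Deneb + Pollux: cost 13 + 7 + 7 = 27 ≤ 29, return 14 + 12 + 4 = 30.
Best is Vega, Deneb, and Pollux with total return 30.

30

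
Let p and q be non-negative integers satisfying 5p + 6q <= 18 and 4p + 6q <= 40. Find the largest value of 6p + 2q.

18

Relaxing integrality, the LP optimum is 21.60 at (p,q) = (3.6, 0), which is not an integer point.
(p,q)=(3,0): 5·3+6·0=15≤18, 4·3+6·0=12≤40, objective 18.
(p,q)=(2,1): 5·2+6·1=16≤18, 4·2+6·1=14≤40, objective 14.
(p,q)=(2,0): 5·2+6·0=10≤18, 4·2+6·0=8≤40, objective 12.
No feasible integer point exceeds 18.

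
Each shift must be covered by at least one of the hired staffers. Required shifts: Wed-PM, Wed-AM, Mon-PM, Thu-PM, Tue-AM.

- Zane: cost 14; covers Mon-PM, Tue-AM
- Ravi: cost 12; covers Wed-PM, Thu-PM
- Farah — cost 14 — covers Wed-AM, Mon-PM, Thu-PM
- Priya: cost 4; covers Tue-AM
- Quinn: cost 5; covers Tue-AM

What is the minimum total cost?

Choose Ravi, Farah, and Priya: together they cover Wed-PM, Wed-AM, Mon-PM, Thu-PM, Tue-AM — every shift.
Total cost: 12 + 14 + 4 = 30.
No cover costs less than 30.

30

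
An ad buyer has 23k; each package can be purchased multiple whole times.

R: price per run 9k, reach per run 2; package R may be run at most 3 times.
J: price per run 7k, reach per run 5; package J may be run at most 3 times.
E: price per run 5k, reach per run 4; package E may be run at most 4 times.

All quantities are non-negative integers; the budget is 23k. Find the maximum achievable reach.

17

This is a bounded integer knapsack.
1×J and 3×E: price 22 ≤ 23, reach 1·5 + 3·4 = 17.
4×E: price 20 ≤ 23, reach 4·4 = 16.
Best is 17.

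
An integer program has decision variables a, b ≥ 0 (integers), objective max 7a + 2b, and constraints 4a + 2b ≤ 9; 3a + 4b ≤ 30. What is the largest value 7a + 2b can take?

The continuous relaxation peaks at (2.25, 0) with value 15.75; rounding to a feasible lattice point costs some objective.
(a,b)=(2,0): 4·2+2·0=8≤9, 3·2+4·0=6≤30, objective 14.
(a,b)=(1,1): 4·1+2·1=6≤9, 3·1+4·1=7≤30, objective 9.
(a,b)=(1,0): 4·1+2·0=4≤9, 3·1+4·0=3≤30, objective 7.
Maximum is 14 at (a,b)=(2,0).

14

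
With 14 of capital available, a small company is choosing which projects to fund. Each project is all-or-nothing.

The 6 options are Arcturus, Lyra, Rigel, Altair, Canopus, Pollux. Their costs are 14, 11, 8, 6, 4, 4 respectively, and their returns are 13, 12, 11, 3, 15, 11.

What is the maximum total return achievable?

29

Altair + Canopus + Pollux: cost 6 + 4 + 4 = 14 ≤ 14, return 3 + 15 + 11 = 29.
Canopus + Pollux: cost 4 + 4 = 8 ≤ 14, return 15 + 11 = 26.
Best is Altair, Canopus, and Pollux with total return 29.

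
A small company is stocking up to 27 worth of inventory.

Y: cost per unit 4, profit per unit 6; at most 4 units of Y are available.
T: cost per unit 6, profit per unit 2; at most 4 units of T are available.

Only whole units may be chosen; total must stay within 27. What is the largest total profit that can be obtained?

26

4×Y: cost 16 ≤ 27, profit 4·6 = 24.
4×Y and 1×T: cost 22 ≤ 27, profit 4·6 + 1·2 = 26.
Best is 26.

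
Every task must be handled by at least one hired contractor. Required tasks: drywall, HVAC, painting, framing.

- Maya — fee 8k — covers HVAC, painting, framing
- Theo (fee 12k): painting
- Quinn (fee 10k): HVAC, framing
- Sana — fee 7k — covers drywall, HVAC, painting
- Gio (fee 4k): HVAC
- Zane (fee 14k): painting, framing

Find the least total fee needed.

15

Choose Maya and Sana: together they cover drywall, HVAC, painting, framing — every task.
Total fee: 8 + 7 = 15.
No cover costs less than 15.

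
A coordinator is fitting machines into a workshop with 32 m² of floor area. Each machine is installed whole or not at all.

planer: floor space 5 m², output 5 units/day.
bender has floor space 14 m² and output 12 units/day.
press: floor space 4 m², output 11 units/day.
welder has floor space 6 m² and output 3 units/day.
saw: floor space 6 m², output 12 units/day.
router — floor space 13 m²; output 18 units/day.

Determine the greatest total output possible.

46

Take planer, press, saw, and router: floor space 5 + 4 + 6 + 13 = 28 ≤ 32, output 5 + 11 + 12 + 18 = 46.
No other feasible combination does better.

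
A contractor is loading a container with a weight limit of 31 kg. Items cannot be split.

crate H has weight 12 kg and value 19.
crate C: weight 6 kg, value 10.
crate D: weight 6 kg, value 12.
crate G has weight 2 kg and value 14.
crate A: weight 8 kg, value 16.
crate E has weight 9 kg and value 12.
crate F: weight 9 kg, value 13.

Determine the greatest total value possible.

Allowing fractional choices, the relaxed optimum would be about 66.2, but items are indivisible.
crate C + crate D + crate G + crate A + crate F: weight 6 + 6 + 2 + 8 + 9 = 31 ≤ 31, value 10 + 12 + 14 + 16 + 13 = 65.
crate H + crate G + crate A + crate F: weight 12 + 2 + 8 + 9 = 31 ≤ 31, value 19 + 14 + 16 + 13 = 62.
crate C + crate D + crate G + crate A + crate E: weight 6 + 6 + 2 + 8 + 9 = 31 ≤ 31, value 10 + 12 + 14 + 16 + 12 = 64.
Best is crate C, crate D, crate G, crate A, and crate F with total value 65.

65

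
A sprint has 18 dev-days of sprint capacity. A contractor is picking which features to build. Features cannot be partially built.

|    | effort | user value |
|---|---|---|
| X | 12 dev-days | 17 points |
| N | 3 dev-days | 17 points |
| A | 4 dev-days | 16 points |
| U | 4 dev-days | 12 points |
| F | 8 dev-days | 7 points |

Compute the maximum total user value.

N + U + F: effort 3 + 4 + 8 = 15 ≤ 18, user value 17 + 12 + 7 = 36.
N + A + U: effort 3 + 4 + 4 = 11 ≤ 18, user value 17 + 16 + 12 = 45.
N + A + F: effort 3 + 4 + 8 = 15 ≤ 18, user value 17 + 16 + 7 = 40.
Best is N, A, and U with total user value 45.

45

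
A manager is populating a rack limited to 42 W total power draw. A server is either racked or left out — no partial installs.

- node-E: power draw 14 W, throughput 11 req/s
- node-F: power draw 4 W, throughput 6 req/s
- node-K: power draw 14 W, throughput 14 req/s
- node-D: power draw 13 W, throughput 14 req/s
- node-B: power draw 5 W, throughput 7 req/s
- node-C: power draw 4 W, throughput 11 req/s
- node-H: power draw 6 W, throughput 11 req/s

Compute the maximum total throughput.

Treat it as a binary knapsack problem.
Allowing fractional choices, the relaxed optimum would be about 59.0, but servers are indivisible.
node-F + node-K + node-D + node-C + node-H: power draw 4 + 14 + 13 + 4 + 6 = 41 ≤ 42, throughput 6 + 14 + 14 + 11 + 11 = 56.
node-K + node-D + node-B + node-C + node-H: power draw 14 + 13 + 5 + 4 + 6 = 42 ≤ 42, throughput 14 + 14 + 7 + 11 + 11 = 57.
Best is node-K, node-D, node-B, node-C, and node-H with total throughput 57.

57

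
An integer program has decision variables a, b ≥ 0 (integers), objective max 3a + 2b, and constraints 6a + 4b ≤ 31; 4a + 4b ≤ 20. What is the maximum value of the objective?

(a,b)=(5,0): 6·5+4·0=30≤31, 4·5+4·0=20≤20, objective 15.
(a,b)=(4,1): 6·4+4·1=28≤31, 4·4+4·1=20≤20, objective 14.
(a,b)=(4,0): 6·4+4·0=24≤31, 4·4+4·0=16≤20, objective 12.
The best lattice point is (5,0), giving 15.

15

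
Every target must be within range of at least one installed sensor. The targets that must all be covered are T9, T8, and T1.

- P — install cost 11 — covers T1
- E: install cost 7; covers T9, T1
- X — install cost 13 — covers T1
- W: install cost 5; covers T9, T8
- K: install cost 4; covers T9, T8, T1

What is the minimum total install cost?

K alone covers T9, T8, T1 — every target.
Total install cost: 4.
No cover costs less than 4.

4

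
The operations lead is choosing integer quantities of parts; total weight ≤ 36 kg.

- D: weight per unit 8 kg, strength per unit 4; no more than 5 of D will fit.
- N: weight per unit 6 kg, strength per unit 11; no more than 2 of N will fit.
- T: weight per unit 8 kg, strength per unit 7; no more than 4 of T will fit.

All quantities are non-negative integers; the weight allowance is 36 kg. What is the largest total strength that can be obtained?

43

This is a bounded integer knapsack.
N has the best ratio (11/6); taking only N gives at most 2×11 = 22 (stopped by the supply cap of 2).
Mixing does better — 2×N and 3×T: weight 36 ≤ 36, strength 2·11 + 3·7 = 43.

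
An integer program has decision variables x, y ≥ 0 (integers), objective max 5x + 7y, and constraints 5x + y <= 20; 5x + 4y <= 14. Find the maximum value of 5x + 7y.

The continuous relaxation peaks at (0, 3.5) with value 24.50; rounding to a feasible lattice point costs some objective.
(x,y)=(0,3): 5·0+1·3=3≤20, 5·0+4·3=12≤14, objective 21.
(x,y)=(1,2): 5·1+1·2=7≤20, 5·1+4·2=13≤14, objective 19.
(x,y)=(0,2): 5·0+1·2=2≤20, 5·0+4·2=8≤14, objective 14.
Maximum is 21 at (x,y)=(0,3).

21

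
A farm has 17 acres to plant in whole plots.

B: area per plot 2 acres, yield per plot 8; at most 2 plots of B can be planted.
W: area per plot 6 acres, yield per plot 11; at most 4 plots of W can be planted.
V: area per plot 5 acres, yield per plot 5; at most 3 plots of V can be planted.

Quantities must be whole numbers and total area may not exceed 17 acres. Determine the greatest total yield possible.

38

B has the best ratio (8/2); taking only B gives at most 2×8 = 16 (stopped by the supply cap of 2).
Mixing does better — 2×B and 2×W: area 16 ≤ 17, yield 2·8 + 2·11 = 38.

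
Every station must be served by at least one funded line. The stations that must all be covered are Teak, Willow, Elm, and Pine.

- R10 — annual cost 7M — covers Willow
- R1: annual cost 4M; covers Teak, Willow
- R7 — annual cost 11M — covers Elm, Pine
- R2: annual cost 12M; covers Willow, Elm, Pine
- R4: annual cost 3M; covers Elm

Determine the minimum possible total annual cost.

The greedy cost-per-new-station heuristic would pick R1, R4, and R7 for 18, but a cheaper cover exists.
Choose R1 and R7: together they cover Teak, Willow, Elm, Pine — every station.
Total annual cost: 4 + 11 = 15.
No cover costs less than 15.

15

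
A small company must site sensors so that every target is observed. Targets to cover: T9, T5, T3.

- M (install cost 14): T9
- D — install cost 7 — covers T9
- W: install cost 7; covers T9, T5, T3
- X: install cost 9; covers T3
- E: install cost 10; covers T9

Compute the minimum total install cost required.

7

This is a weighted set-cover instance.
W alone covers T9, T5, T3 — every target.
Total install cost: 7.
No cover costs less than 7.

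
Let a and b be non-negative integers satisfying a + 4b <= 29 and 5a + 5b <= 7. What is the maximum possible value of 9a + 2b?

9

The continuous relaxation peaks at (1.4, 0) with value 12.60; rounding to a feasible lattice point costs some objective.
(a,b)=(1,0): 1·1+4·0=1≤29, 5·1+5·0=5≤7, objective 9.
(a,b)=(0,1): 1·0+4·1=4≤29, 5·0+5·1=5≤7, objective 2.
No feasible integer point exceeds 9.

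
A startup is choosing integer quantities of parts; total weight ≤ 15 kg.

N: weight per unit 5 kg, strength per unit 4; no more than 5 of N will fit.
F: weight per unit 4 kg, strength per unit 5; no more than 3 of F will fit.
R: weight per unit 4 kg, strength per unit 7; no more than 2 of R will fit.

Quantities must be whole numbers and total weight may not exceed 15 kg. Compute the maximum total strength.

19

R has the best ratio (7/4); taking only R gives at most 2×7 = 14 (stopped by the supply cap of 2).
Mixing does better — 1×F and 2×R: weight 12 ≤ 15, strength 1·5 + 2·7 = 19.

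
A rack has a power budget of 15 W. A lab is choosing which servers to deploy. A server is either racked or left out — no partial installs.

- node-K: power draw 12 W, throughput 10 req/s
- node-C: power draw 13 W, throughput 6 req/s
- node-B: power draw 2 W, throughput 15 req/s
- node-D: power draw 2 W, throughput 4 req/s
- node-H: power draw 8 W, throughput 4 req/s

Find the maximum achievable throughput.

Allowing fractional choices, the relaxed optimum would be about 28.2, but servers are indivisible.
node-K + node-B: power draw 12 + 2 = 14 ≤ 15, throughput 10 + 15 = 25.
node-B + node-D + node-H: power draw 2 + 2 + 8 = 12 ≤ 15, throughput 15 + 4 + 4 = 23.
Best is node-K and node-B with total throughput 25.

25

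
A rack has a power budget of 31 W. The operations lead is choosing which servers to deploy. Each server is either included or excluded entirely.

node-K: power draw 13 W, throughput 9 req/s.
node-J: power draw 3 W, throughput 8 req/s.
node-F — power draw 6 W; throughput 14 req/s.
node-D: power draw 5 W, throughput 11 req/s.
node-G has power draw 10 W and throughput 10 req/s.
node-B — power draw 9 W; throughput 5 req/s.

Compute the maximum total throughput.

node-J + node-F + node-D + node-G: power draw 3 + 6 + 5 + 10 = 24 ≤ 31, throughput 8 + 14 + 11 + 10 = 43.
node-K + node-J + node-F + node-D: power draw 13 + 3 + 6 + 5 = 27 ≤ 31, throughput 9 + 8 + 14 + 11 = 42.
node-F + node-D + node-G + node-B: power draw 6 + 5 + 10 + 9 = 30 ≤ 31, throughput 14 + 11 + 10 + 5 = 40.
Best is node-J, node-F, node-D, and node-G with total throughput 43.

43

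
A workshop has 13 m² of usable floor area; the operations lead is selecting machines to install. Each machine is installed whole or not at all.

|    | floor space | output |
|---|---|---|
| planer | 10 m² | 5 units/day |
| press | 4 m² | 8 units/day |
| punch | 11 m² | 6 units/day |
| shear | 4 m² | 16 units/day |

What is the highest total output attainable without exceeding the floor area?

Allowing fractional choices, the relaxed optimum would be about 26.7, but machines are indivisible.
press + shear: floor space 4 + 4 = 8 ≤ 13, output 8 + 16 = 24.
press: floor space 4 ≤ 13, output 8.
shear: floor space 4 ≤ 13, output 16.
Best is press and shear with total output 24.

24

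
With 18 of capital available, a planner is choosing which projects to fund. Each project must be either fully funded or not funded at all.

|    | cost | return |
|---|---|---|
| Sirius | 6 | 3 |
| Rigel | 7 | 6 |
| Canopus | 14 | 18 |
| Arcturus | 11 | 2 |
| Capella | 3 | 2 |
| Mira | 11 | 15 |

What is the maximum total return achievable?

This is an integer program with binary decision variables.
Allowing fractional choices, the relaxed optimum would be about 24.0, but projects are indivisible.
Rigel + Mira: cost 7 + 11 = 18 ≤ 18, return 6 + 15 = 21.
Canopus + Capella: cost 14 + 3 = 17 ≤ 18, return 18 + 2 = 20.
Best is Rigel and Mira with total return 21.

21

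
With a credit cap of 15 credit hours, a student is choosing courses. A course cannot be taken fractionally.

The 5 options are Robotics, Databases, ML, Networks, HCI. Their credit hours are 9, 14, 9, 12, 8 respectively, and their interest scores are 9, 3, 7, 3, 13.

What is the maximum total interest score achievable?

Allowing fractional choices, the relaxed optimum would be about 20.0, but courses are indivisible.
Robotics: credit hours 9 ≤ 15, interest score 9.
HCI: credit hours 8 ≤ 15, interest score 13.
ML: credit hours 9 ≤ 15, interest score 7.
Best is HCI with total interest score 13.

13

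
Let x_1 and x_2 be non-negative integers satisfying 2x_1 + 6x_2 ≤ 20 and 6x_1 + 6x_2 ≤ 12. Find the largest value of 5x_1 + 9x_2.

18

(x_1,x_2)=(0,2): 2·0+6·2=12≤20, 6·0+6·2=12≤12, objective 18.
(x_1,x_2)=(1,1): 2·1+6·1=8≤20, 6·1+6·1=12≤12, objective 14.
The best lattice point is (0,2), giving 18.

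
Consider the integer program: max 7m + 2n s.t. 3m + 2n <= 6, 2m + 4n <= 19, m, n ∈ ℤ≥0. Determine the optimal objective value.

14

(m,n)=(2,0) is feasible, giving 14.
(m,n)=(1,1) is feasible, giving 9.
(m,n)=(1,0) is feasible, giving 7.
No feasible integer point exceeds 14.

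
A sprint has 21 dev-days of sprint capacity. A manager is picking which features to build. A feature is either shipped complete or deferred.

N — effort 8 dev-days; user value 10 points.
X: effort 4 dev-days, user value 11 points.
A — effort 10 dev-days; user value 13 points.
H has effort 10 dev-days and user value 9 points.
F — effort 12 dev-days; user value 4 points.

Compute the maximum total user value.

Allowing fractional choices, the relaxed optimum would be about 32.8, but features are indivisible.
X + A: effort 4 + 10 = 14 ≤ 21, user value 11 + 13 = 24.
A + H: effort 10 + 10 = 20 ≤ 21, user value 13 + 9 = 22.
N + A: effort 8 + 10 = 18 ≤ 21, user value 10 + 13 = 23.
Best is X and A with total user value 24.

24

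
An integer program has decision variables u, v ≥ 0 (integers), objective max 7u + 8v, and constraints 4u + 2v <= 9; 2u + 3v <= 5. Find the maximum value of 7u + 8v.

(u,v)=(1,1): 4·1+2·1=6≤9, 2·1+3·1=5≤5, objective 15.
(u,v)=(2,0): 4·2+2·0=8≤9, 2·2+3·0=4≤5, objective 14.
(u,v)=(0,1): 4·0+2·1=2≤9, 2·0+3·1=3≤5, objective 8.
(u,v)=(1,0): 4·1+2·0=4≤9, 2·1+3·0=2≤5, objective 7.
Maximum is 15 at (u,v)=(1,1).

15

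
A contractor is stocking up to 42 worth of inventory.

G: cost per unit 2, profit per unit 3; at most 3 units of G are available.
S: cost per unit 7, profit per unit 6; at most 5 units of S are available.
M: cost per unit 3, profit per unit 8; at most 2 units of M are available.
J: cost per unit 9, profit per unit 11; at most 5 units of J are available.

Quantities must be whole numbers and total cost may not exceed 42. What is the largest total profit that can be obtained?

60

M has the best ratio (8/3); taking only M gives at most 2×8 = 16 (stopped by the supply cap of 2).
Mixing does better — 2×M and 4×J: cost 42 ≤ 42, profit 2·8 + 4·11 = 60.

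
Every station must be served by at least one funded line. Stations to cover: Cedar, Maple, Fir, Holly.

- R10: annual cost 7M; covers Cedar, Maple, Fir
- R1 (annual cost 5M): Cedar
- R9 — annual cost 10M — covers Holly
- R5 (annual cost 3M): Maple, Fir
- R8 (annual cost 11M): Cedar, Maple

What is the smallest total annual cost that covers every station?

17

This is a weighted set-cover instance.
The greedy cost-per-new-station heuristic would pick R5, R1, and R9 for 18, but a cheaper cover exists.
Choose R10 and R9: together they cover Cedar, Maple, Fir, Holly — every station.
Total annual cost: 7 + 10 = 17.
No cover costs less than 17.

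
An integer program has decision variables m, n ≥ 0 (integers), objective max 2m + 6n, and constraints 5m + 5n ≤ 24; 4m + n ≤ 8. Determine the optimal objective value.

24

The continuous relaxation peaks at (0, 4.8) with value 28.80; rounding to a feasible lattice point costs some objective.
(m,n)=(0,4): 5·0+5·4=20≤24, 4·0+1·4=4≤8, objective 24.
(m,n)=(1,3): 5·1+5·3=20≤24, 4·1+1·3=7≤8, objective 20.
(m,n)=(0,3): 5·0+5·3=15≤24, 4·0+1·3=3≤8, objective 18.
No feasible integer point exceeds 24.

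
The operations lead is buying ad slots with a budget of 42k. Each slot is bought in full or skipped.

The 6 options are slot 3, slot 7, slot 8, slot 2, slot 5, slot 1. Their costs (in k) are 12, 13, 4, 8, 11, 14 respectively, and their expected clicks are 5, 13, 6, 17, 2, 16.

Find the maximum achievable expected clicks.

52

This is a 0-1 knapsack instance.
Take slot 7, slot 8, slot 2, and slot 1: cost 13 + 4 + 8 + 14 = 39 ≤ 42, expected clicks 13 + 6 + 17 + 16 = 52.
No other feasible combination does better.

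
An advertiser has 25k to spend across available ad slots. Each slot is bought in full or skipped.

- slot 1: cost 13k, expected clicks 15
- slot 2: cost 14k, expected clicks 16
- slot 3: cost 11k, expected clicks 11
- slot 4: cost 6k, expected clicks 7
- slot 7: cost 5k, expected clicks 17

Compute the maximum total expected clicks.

40

slot 1 + slot 4 + slot 7: cost 13 + 6 + 5 = 24 ≤ 25, expected clicks 15 + 7 + 17 = 39.
slot 2 + slot 4 + slot 7: cost 14 + 6 + 5 = 25 ≤ 25, expected clicks 16 + 7 + 17 = 40.
slot 3 + slot 4 + slot 7: cost 11 + 6 + 5 = 22 ≤ 25, expected clicks 11 + 7 + 17 = 35.
Best is slot 2, slot 4, and slot 7 with total expected clicks 40.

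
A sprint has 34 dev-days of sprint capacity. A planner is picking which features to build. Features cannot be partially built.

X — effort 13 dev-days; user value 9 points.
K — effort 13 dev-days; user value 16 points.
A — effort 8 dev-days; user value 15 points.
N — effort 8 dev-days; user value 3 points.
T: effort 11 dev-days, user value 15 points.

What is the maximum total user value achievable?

Treat it as a binary knapsack problem.
Allowing fractional choices, the relaxed optimum would be about 47.4, but features are indivisible.
X + K + A: effort 13 + 13 + 8 = 34 ≤ 34, user value 9 + 16 + 15 = 40.
K + A + T: effort 13 + 8 + 11 = 32 ≤ 34, user value 16 + 15 + 15 = 46.
Best is K, A, and T with total user value 46.

46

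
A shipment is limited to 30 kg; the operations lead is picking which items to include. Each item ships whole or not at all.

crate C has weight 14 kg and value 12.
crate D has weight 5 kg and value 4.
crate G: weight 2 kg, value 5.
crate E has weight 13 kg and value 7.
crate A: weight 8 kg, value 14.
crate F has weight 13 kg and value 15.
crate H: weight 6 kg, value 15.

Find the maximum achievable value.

Allowing fractional choices, the relaxed optimum would be about 49.9, but items are indivisible.
crate G + crate A + crate F + crate H: weight 2 + 8 + 13 + 6 = 29 ≤ 30, value 5 + 14 + 15 + 15 = 49.
crate C + crate G + crate A + crate H: weight 14 + 2 + 8 + 6 = 30 ≤ 30, value 12 + 5 + 14 + 15 = 46.
Best is crate G, crate A, crate F, and crate H with total value 49.

49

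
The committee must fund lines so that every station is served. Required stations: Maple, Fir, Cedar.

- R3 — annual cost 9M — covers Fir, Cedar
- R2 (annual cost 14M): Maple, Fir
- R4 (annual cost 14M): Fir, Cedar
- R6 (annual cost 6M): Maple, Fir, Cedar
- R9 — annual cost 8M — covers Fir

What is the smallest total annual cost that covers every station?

This is an integer covering problem.
R6 alone covers Maple, Fir, Cedar — every station.
Total annual cost: 6.
No cover costs less than 6.

6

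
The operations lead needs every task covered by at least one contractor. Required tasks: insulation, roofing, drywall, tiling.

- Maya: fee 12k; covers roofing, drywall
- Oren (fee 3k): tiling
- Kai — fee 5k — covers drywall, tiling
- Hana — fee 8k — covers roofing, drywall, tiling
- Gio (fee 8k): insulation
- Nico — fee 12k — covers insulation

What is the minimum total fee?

The greedy cost-per-new-task heuristic would pick Kai, Hana, and Gio for 21, but a cheaper cover exists.
Choose Hana and Gio: together they cover insulation, roofing, drywall, tiling — every task.
Total fee: 8 + 8 = 16.
No cover costs less than 16.

16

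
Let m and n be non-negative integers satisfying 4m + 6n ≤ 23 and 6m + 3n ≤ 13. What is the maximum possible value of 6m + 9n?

(m,n)=(0,3) is feasible, giving 27.
(m,n)=(1,2) is feasible, giving 24.
The best lattice point is (0,3), giving 27.

27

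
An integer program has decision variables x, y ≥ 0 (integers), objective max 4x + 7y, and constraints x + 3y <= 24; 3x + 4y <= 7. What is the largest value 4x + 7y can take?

11

Relaxing integrality, the LP optimum is 12.25 at (x,y) = (0, 1.75), which is not an integer point.
(x,y)=(1,1) is feasible, giving 11.
(x,y)=(2,0) is feasible, giving 8.
(x,y)=(0,1) is feasible, giving 7.
Maximum is 11 at (x,y)=(1,1).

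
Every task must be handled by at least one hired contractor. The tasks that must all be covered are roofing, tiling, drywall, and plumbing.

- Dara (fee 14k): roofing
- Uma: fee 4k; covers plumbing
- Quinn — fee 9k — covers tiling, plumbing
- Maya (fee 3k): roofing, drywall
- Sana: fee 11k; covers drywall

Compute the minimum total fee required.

12

This is an integer covering problem.
The greedy cost-per-new-task heuristic would pick Maya, Uma, and Quinn for 16, but a cheaper cover exists.
Choose Quinn and Maya: together they cover roofing, tiling, drywall, plumbing — every task.
Total fee: 9 + 3 = 12.
No cover costs less than 12.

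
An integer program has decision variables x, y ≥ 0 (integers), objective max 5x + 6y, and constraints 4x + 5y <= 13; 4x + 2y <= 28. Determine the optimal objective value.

(x,y)=(2,1): 4·2+5·1=13≤13, 4·2+2·1=10≤28, objective 16.
(x,y)=(3,0): 4·3+5·0=12≤13, 4·3+2·0=12≤28, objective 15.
(x,y)=(1,1): 4·1+5·1=9≤13, 4·1+2·1=6≤28, objective 11.
No feasible integer point exceeds 16.

16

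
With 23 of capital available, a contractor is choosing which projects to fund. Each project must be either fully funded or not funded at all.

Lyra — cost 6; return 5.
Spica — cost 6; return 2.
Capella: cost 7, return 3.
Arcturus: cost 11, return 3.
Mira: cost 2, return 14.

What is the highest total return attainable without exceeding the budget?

24

Lyra + Capella + Mira: cost 6 + 7 + 2 = 15 ≤ 23, return 5 + 3 + 14 = 22.
Lyra + Spica + Capella + Mira: cost 6 + 6 + 7 + 2 = 21 ≤ 23, return 5 + 2 + 3 + 14 = 24.
Lyra + Arcturus + Mira: cost 6 + 11 + 2 = 19 ≤ 23, return 5 + 3 + 14 = 22.
Best is Lyra, Spica, Capella, and Mira with total return 24.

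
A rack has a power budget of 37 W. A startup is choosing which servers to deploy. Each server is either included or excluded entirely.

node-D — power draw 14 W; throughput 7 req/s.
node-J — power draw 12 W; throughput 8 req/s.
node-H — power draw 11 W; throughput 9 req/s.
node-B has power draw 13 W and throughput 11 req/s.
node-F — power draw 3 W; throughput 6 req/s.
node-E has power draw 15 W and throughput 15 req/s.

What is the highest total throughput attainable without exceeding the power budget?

Take node-B, node-F, and node-E: power draw 13 + 3 + 15 = 31 ≤ 37, throughput 11 + 6 + 15 = 32.
No other feasible combination does better.

32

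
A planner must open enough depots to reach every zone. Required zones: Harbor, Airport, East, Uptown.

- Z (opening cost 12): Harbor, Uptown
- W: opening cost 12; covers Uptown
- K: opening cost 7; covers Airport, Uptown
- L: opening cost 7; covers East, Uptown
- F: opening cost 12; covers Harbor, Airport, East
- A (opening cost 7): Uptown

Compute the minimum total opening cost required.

19

Choose K and F: together they cover Harbor, Airport, East, Uptown — every zone.
Total opening cost: 7 + 12 = 19.
No cover costs less than 19.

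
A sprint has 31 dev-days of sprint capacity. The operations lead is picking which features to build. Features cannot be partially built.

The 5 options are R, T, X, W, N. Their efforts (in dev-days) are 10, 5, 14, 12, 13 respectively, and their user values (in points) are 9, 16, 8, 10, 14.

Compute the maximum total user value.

40

This is an integer program with binary decision variables.
Allowing fractional choices, the relaxed optimum would be about 41.5, but features are indivisible.
T + W + N: effort 5 + 12 + 13 = 30 ≤ 31, user value 16 + 10 + 14 = 40.
R + T + N: effort 10 + 5 + 13 = 28 ≤ 31, user value 9 + 16 + 14 = 39.
R + T + W: effort 10 + 5 + 12 = 27 ≤ 31, user value 9 + 16 + 10 = 35.
Best is T, W, and N with total user value 40.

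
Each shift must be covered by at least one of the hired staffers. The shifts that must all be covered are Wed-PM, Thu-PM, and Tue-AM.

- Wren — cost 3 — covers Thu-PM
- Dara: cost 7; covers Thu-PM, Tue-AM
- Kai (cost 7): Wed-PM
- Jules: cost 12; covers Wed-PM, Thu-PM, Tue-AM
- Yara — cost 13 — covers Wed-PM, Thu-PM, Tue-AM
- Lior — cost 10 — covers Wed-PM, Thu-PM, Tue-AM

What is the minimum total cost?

This is an integer covering problem.
The greedy cost-per-new-shift heuristic would pick Wren and Lior for 13, but a cheaper cover exists.
Lior alone covers Wed-PM, Thu-PM, Tue-AM — every shift.
Total cost: 10.
No cover costs less than 10.

10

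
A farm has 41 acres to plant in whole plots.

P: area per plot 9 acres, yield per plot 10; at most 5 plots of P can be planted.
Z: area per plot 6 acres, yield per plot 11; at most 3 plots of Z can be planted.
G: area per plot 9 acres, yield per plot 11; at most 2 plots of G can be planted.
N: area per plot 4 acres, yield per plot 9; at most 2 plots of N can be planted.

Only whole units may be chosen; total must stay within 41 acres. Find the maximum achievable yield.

64

N has the best ratio (9/4); taking only N gives at most 2×9 = 18 (stopped by the supply cap of 2).
Mixing does better — 3×Z, 2×G, and 1×N: area 40 ≤ 41, yield 3·11 + 2·11 + 1·9 = 64.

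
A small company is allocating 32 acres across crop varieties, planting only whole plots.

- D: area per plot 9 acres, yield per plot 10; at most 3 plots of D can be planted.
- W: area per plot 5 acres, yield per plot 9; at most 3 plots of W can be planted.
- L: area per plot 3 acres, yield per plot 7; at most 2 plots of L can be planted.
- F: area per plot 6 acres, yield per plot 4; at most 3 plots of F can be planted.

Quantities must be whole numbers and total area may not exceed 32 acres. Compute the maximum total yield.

1×D, 3×W, and 2×L: area 30 ≤ 32, yield 1·10 + 3·9 + 2·7 = 51.
1×D, 2×W, 2×L, and 1×F: area 31 ≤ 32, yield 1·10 + 2·9 + 2·7 + 1·4 = 46.
Best is 51.

51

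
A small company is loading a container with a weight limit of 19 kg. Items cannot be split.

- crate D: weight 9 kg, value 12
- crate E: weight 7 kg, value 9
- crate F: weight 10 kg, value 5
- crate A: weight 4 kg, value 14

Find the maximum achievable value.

This is an integer program with binary decision variables.
Take crate D and crate A: weight 9 + 4 = 13 ≤ 19, value 12 + 14 = 26.
No other feasible combination does better.

26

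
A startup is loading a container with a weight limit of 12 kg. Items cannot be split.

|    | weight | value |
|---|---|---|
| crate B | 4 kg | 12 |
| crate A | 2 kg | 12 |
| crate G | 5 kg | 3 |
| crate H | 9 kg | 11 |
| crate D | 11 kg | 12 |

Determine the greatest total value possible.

This is an integer program with binary decision variables.
crate B + crate A + crate G: weight 4 + 2 + 5 = 11 ≤ 12, value 12 + 12 + 3 = 27.
crate A + crate H: weight 2 + 9 = 11 ≤ 12, value 12 + 11 = 23.
crate B + crate A: weight 4 + 2 = 6 ≤ 12, value 12 + 12 = 24.
Best is crate B, crate A, and crate G with total value 27.

27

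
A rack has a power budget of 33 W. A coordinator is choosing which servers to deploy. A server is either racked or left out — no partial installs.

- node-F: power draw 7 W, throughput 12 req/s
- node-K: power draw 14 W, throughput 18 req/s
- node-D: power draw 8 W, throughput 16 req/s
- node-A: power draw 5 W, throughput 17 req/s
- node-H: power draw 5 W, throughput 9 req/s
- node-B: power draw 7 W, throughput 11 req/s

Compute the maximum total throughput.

65

Allowing fractional choices, the relaxed optimum would be about 66.3, but servers are indivisible.
node-F + node-D + node-A + node-H + node-B: power draw 7 + 8 + 5 + 5 + 7 = 32 ≤ 33, throughput 12 + 16 + 17 + 9 + 11 = 65.
node-K + node-D + node-A + node-H: power draw 14 + 8 + 5 + 5 = 32 ≤ 33, throughput 18 + 16 + 17 + 9 = 60.
Best is node-F, node-D, node-A, node-H, and node-B with total throughput 65.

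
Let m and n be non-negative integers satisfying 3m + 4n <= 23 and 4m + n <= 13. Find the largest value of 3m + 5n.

The continuous relaxation peaks at (0, 5.75) with value 28.75; rounding to a feasible lattice point costs some objective.
(m,n)=(1,5) is feasible, giving 28.
(m,n)=(2,4) is feasible, giving 26.
(m,n)=(0,5) is feasible, giving 25.
No feasible integer point exceeds 28.

28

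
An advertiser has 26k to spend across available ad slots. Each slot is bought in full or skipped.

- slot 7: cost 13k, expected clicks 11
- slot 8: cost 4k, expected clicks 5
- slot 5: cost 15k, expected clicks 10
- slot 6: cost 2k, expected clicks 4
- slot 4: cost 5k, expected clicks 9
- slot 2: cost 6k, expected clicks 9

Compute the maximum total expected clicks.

33

slot 7 + slot 8 + slot 6 + slot 4: cost 13 + 4 + 2 + 5 = 24 ≤ 26, expected clicks 11 + 5 + 4 + 9 = 29.
slot 7 + slot 6 + slot 4 + slot 2: cost 13 + 2 + 5 + 6 = 26 ≤ 26, expected clicks 11 + 4 + 9 + 9 = 33.
slot 7 + slot 4 + slot 2: cost 13 + 5 + 6 = 24 ≤ 26, expected clicks 11 + 9 + 9 = 29.
Best is slot 7, slot 6, slot 4, and slot 2 with total expected clicks 33.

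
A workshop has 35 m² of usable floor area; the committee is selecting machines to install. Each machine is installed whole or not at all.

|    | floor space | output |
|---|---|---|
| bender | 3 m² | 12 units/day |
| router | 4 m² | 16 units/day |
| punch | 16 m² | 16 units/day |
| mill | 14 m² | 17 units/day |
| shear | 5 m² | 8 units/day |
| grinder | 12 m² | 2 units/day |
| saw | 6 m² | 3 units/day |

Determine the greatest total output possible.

Allowing fractional choices, the relaxed optimum would be about 62.0, but machines are indivisible.
bender + router + mill + shear + saw: floor space 3 + 4 + 14 + 5 + 6 = 32 ≤ 35, output 12 + 16 + 17 + 8 + 3 = 56.
bender + router + punch + shear + saw: floor space 3 + 4 + 16 + 5 + 6 = 34 ≤ 35, output 12 + 16 + 16 + 8 + 3 = 55.
Best is bender, router, mill, shear, and saw with total output 56.

56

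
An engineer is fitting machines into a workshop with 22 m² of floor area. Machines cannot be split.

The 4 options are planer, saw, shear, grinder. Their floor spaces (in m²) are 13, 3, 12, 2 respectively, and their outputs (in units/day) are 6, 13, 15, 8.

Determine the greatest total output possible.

36

Treat it as a binary knapsack problem.
Take saw, shear, and grinder: floor space 3 + 12 + 2 = 17 ≤ 22, output 13 + 15 + 8 = 36.
No other feasible combination does better.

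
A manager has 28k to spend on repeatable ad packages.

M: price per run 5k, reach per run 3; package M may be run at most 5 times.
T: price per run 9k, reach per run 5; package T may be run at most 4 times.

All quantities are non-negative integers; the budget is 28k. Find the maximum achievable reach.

16

M has the best ratio (3/5); taking only M gives at most 5×3 = 15 (stopped by the price limit).
Mixing does better — 2×M and 2×T: price 28 ≤ 28, reach 2·3 + 2·5 = 16.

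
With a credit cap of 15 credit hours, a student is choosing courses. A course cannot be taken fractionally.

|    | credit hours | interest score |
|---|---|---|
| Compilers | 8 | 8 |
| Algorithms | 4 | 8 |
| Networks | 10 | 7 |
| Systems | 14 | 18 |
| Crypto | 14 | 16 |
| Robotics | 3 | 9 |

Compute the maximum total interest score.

25

This is a 0-1 knapsack instance.
Allowing fractional choices, the relaxed optimum would be about 27.3, but courses are indivisible.
Systems: credit hours 14 ≤ 15, interest score 18.
Algorithms + Robotics: credit hours 4 + 3 = 7 ≤ 15, interest score 8 + 9 = 17.
Compilers + Algorithms + Robotics: credit hours 8 + 4 + 3 = 15 ≤ 15, interest score 8 + 8 + 9 = 25.
Best is Compilers, Algorithms, and Robotics with total interest score 25.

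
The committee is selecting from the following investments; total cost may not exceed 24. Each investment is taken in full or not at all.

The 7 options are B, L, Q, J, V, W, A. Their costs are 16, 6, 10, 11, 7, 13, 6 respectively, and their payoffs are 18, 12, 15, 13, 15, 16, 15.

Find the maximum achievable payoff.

45

Take Q, V, and A: cost 10 + 7 + 6 = 23 ≤ 24, payoff 15 + 15 + 15 = 45.
No other feasible combination does better.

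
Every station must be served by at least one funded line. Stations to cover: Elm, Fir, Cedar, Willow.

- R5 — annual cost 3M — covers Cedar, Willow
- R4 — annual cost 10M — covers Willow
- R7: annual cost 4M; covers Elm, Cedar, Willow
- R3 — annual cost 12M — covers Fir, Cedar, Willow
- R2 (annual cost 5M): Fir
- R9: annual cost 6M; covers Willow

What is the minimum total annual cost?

9

This is a weighted set-cover instance.
Choose R7 and R2: together they cover Elm, Fir, Cedar, Willow — every station.
Total annual cost: 4 + 5 = 9.
No cover costs less than 9.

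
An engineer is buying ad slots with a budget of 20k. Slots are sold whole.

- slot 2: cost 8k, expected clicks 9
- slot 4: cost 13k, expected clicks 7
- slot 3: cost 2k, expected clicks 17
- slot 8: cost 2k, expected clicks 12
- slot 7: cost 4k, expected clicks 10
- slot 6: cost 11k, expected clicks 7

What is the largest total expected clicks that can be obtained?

48

slot 3 + slot 8 + slot 7: cost 2 + 2 + 4 = 8 ≤ 20, expected clicks 17 + 12 + 10 = 39.
slot 2 + slot 3 + slot 8 + slot 7: cost 8 + 2 + 2 + 4 = 16 ≤ 20, expected clicks 9 + 17 + 12 + 10 = 48.
slot 3 + slot 8 + slot 7 + slot 6: cost 2 + 2 + 4 + 11 = 19 ≤ 20, expected clicks 17 + 12 + 10 + 7 = 46.
Best is slot 2, slot 3, slot 8, and slot 7 with total expected clicks 48.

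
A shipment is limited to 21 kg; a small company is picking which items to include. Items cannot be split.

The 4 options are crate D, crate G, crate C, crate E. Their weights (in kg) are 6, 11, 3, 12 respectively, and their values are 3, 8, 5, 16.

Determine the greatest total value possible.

24

crate D + crate C + crate E: weight 6 + 3 + 12 = 21 ≤ 21, value 3 + 5 + 16 = 24.
crate C + crate E: weight 3 + 12 = 15 ≤ 21, value 5 + 16 = 21.
Best is crate D, crate C, and crate E with total value 24.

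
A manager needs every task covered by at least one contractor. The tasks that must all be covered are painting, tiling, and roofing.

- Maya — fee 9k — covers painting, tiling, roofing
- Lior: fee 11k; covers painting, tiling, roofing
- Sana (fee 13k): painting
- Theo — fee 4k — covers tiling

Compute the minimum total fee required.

Maya alone covers painting, tiling, roofing — every task.
Total fee: 9.
No cover costs less than 9.

9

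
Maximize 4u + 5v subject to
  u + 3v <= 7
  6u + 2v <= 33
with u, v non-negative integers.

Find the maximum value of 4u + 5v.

21

Relaxing integrality, the LP optimum is 24.06 at (u,v) = (5.31, 0.562), which is not an integer point.
(u,v)=(4,1): 1·4+3·1=7≤7, 6·4+2·1=26≤33, objective 21.
(u,v)=(5,0): 1·5+3·0=5≤7, 6·5+2·0=30≤33, objective 20.
(u,v)=(3,1): 1·3+3·1=6≤7, 6·3+2·1=20≤33, objective 17.
No feasible integer point exceeds 21.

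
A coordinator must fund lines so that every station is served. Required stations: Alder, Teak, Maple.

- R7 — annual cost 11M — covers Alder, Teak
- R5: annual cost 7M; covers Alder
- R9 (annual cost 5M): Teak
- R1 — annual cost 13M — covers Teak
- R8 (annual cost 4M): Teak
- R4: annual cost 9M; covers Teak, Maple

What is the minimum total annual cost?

The greedy cost-per-new-station heuristic would pick R8, R5, and R4 for 20, but a cheaper cover exists.
Choose R5 and R4: together they cover Alder, Teak, Maple — every station.
Total annual cost: 7 + 9 = 16.
No cover costs less than 16.

16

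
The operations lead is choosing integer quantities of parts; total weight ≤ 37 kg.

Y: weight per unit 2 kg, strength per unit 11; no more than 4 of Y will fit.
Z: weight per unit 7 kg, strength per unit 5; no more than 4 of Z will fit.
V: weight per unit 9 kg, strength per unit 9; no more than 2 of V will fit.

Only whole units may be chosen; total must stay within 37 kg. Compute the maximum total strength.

67

Y has the best ratio (11/2); taking only Y gives at most 4×11 = 44 (stopped by the supply cap of 4).
Mixing does better — 4×Y, 1×Z, and 2×V: weight 33 ≤ 37, strength 4·11 + 1·5 + 2·9 = 67.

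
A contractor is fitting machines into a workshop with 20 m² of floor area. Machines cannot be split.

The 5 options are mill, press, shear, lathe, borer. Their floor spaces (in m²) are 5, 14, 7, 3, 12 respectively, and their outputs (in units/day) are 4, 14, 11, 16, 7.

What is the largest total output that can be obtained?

Take mill, shear, and lathe: floor space 5 + 7 + 3 = 15 ≤ 20, output 4 + 11 + 16 = 31.
No other feasible combination does better.

31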